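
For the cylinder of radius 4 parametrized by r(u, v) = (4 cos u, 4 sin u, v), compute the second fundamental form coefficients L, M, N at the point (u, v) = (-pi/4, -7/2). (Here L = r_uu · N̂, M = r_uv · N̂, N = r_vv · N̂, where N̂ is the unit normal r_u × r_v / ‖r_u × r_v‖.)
L = -4;  M = 0;  N = 0

Compute the unit normal N̂(u, v) = (cos(u), sin(u), 0), and the second partials r_uu, r_uv, r_vv. Take dot products:
  L(u, v) = r_uu · N̂ = -4,
  M(u, v) = r_uv · N̂ = 0,
  N(u, v) = r_vv · N̂ = 0.
Evaluating at (u, v) = (-pi/4, -7/2):
  L = -4, M = 0, N = 0.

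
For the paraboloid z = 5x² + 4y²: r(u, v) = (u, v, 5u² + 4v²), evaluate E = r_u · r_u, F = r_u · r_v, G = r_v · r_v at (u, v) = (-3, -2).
E = 901;  F = 480;  G = 257

Partials: r_u = (1, 0, 10*u), r_v = (0, 1, 8*v). As functions of (u, v):
  E = r_u · r_u = 100*u^2 + 1,
  F = r_u · r_v = 80*u*v,
  G = r_v · r_v = 64*v^2 + 1.
Evaluating at (u, v) = (-3, -2): E = 901, F = 480, G = 257.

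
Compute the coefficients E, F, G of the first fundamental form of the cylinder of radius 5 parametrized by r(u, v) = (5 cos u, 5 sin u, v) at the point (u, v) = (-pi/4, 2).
E = 25;  F = 0;  G = 1

Partials: r_u = (-5*sin(u), 5*cos(u), 0), r_v = (0, 0, 1). As functions of (u, v):
  E = r_u · r_u = 25,
  F = r_u · r_v = 0,
  G = r_v · r_v = 1.
Evaluating at (u, v) = (-pi/4, 2): E = 25, F = 0, G = 1.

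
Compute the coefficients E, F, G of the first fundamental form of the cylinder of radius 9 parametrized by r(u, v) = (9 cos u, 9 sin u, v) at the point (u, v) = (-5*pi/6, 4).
E = 81;  F = 0;  G = 1

Partials: r_u = (-9*sin(u), 9*cos(u), 0), r_v = (0, 0, 1). As functions of (u, v):
  E = r_u · r_u = 81,
  F = r_u · r_v = 0,
  G = r_v · r_v = 1.
Evaluating at (u, v) = (-5*pi/6, 4): E = 81, F = 0, G = 1.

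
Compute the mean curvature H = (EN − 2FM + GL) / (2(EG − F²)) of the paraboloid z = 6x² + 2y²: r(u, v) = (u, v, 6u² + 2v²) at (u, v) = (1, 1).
H = 8*sqrt(161)/529

With E = 144*u^2 + 1, F = 48*u*v, G = 16*v^2 + 1, L = 12/sqrt(144*u^2 + 16*v^2 + 1), M = 0, N = 4/sqrt(144*u^2 + 16*v^2 + 1), assemble
  H = (EN − 2FM + GL) / (2(EG − F²)) = 8*(36*u^2 + 12*v^2 + 1)/(144*u^2 + 16*v^2 + 1)^(3/2).
At (u, v) = (1, 1): H = 8*sqrt(161)/529.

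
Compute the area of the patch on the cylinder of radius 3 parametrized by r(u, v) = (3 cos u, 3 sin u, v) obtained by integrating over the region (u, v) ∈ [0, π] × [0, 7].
Area = 21*pi

Area = ∫∫ √(EG − F²) du dv with √(EG − F²) = 3. Integrating over [0, π] × [0, 7] gives 21*pi.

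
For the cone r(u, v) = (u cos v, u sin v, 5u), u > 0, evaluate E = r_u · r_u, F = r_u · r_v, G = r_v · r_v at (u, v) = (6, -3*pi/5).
E = 26;  F = 0;  G = 36

Partials: r_u = (cos(v), sin(v), 5), r_v = (-u*sin(v), u*cos(v), 0). As functions of (u, v):
  E = r_u · r_u = 26,
  F = r_u · r_v = 0,
  G = r_v · r_v = u^2.
Evaluating at (u, v) = (6, -3*pi/5): E = 26, F = 0, G = 36.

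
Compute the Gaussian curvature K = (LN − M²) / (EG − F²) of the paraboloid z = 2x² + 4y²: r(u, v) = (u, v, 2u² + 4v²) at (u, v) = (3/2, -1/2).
K = 32/2809

Coefficients of the first fundamental form: E = 16*u^2 + 1, F = 32*u*v, G = 64*v^2 + 1.
Coefficients of the second fundamental form: L = 4/sqrt(16*u^2 + 64*v^2 + 1), M = 0, N = 8/sqrt(16*u^2 + 64*v^2 + 1).
Assemble K = (LN − M²)/(EG − F²) = 32/(256*u^4 + 2048*u^2*v^2 + 32*u^2 + 4096*v^4 + 128*v^2 + 1). At (u, v) = (3/2, -1/2): K = 32/2809.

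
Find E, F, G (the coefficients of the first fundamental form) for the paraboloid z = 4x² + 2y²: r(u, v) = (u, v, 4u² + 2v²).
E = 64*u^2 + 1;  F = 32*u*v;  G = 16*v^2 + 1

Compute partials: r_u = (1, 0, 8*u), r_v = (0, 1, 4*v). Then
  E = r_u · r_u = 64*u^2 + 1,
  F = r_u · r_v = 32*u*v,
  G = r_v · r_v = 16*v^2 + 1.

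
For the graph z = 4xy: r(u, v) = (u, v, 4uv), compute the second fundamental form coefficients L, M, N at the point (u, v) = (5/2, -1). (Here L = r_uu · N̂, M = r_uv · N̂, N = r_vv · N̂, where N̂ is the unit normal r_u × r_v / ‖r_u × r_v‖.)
L = 0;  M = 4*sqrt(13)/39;  N = 0

Compute the unit normal N̂(u, v) = (-4*v/sqrt(16*u^2 + 16*v^2 + 1), -4*u/sqrt(16*u^2 + 16*v^2 + 1), 1/sqrt(16*u^2 + 16*v^2 + 1)), and the second partials r_uu, r_uv, r_vv. Take dot products:
  L(u, v) = r_uu · N̂ = 0,
  M(u, v) = r_uv · N̂ = 4/sqrt(16*u^2 + 16*v^2 + 1),
  N(u, v) = r_vv · N̂ = 0.
Evaluating at (u, v) = (5/2, -1):
  L = 0, M = 4*sqrt(13)/39, N = 0.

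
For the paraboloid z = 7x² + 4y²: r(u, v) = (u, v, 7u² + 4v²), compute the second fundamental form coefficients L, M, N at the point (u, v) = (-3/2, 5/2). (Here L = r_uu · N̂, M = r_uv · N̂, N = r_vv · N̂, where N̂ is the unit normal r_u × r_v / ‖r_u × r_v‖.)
L = 7*sqrt(842)/421;  M = 0;  N = 4*sqrt(842)/421

Compute the unit normal N̂(u, v) = (-14*u/sqrt(196*u^2 + 64*v^2 + 1), -8*v/sqrt(196*u^2 + 64*v^2 + 1), 1/sqrt(196*u^2 + 64*v^2 + 1)), and the second partials r_uu, r_uv, r_vv. Take dot products:
  L(u, v) = r_uu · N̂ = 14/sqrt(196*u^2 + 64*v^2 + 1),
  M(u, v) = r_uv · N̂ = 0,
  N(u, v) = r_vv · N̂ = 8/sqrt(196*u^2 + 64*v^2 + 1).
Evaluating at (u, v) = (-3/2, 5/2):
  L = 7*sqrt(842)/421, M = 0, N = 4*sqrt(842)/421.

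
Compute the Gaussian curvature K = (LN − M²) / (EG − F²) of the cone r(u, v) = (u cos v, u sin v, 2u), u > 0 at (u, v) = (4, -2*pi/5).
K = 0

Coefficients of the first fundamental form: E = 5, F = 0, G = u^2.
Coefficients of the second fundamental form: L = 0, M = 0, N = 2*sqrt(5)*u^2/(5*Abs(u)).
Assemble K = (LN − M²)/(EG − F²) = 0. At (u, v) = (4, -2*pi/5): K = 0.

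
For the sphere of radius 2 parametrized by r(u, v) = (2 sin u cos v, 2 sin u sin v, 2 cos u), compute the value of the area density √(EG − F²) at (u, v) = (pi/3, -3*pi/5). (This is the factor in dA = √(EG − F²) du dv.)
√(EG − F²)|_{(pi/3, -3*pi/5)} = 2*sqrt(3)

E = 4, F = 0, G = 4*sin(u)^2, so EG − F² = 16*sin(u)^2. Taking the positive square root: √(EG − F²) = 4*Abs(sin(u)). At (u, v) = (pi/3, -3*pi/5): 2*sqrt(3).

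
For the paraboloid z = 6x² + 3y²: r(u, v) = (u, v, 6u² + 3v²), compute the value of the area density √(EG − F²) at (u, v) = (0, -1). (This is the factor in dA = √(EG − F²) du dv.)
√(EG − F²)|_{(0, -1)} = sqrt(37)

E = 144*u^2 + 1, F = 72*u*v, G = 36*v^2 + 1, so EG − F² = 144*u^2 + 36*v^2 + 1. Taking the positive square root: √(EG − F²) = sqrt(144*u^2 + 36*v^2 + 1). At (u, v) = (0, -1): sqrt(37).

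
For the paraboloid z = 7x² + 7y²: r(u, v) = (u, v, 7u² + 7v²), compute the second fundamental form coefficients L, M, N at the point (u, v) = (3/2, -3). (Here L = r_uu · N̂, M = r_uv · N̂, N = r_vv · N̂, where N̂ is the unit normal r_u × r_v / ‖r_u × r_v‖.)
L = 7*sqrt(2206)/1103;  M = 0;  N = 7*sqrt(2206)/1103

Compute the unit normal N̂(u, v) = (-14*u/sqrt(196*u^2 + 196*v^2 + 1), -14*v/sqrt(196*u^2 + 196*v^2 + 1), 1/sqrt(196*u^2 + 196*v^2 + 1)), and the second partials r_uu, r_uv, r_vv. Take dot products:
  L(u, v) = r_uu · N̂ = 14/sqrt(196*u^2 + 196*v^2 + 1),
  M(u, v) = r_uv · N̂ = 0,
  N(u, v) = r_vv · N̂ = 14/sqrt(196*u^2 + 196*v^2 + 1).
Evaluating at (u, v) = (3/2, -3):
  L = 7*sqrt(2206)/1103, M = 0, N = 7*sqrt(2206)/1103.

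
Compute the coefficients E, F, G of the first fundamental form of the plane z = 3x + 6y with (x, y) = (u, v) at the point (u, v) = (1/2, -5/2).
E = 10;  F = 18;  G = 37

Partials: r_u = (1, 0, 3), r_v = (0, 1, 6). As functions of (u, v):
  E = r_u · r_u = 10,
  F = r_u · r_v = 18,
  G = r_v · r_v = 37.
Evaluating at (u, v) = (1/2, -5/2): E = 10, F = 18, G = 37.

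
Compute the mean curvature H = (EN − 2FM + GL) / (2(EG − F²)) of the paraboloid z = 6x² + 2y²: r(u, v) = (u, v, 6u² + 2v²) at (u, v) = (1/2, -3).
H = 944*sqrt(181)/32761

With E = 144*u^2 + 1, F = 48*u*v, G = 16*v^2 + 1, L = 12/sqrt(144*u^2 + 16*v^2 + 1), M = 0, N = 4/sqrt(144*u^2 + 16*v^2 + 1), assemble
  H = (EN − 2FM + GL) / (2(EG − F²)) = 8*(36*u^2 + 12*v^2 + 1)/(144*u^2 + 16*v^2 + 1)^(3/2).
At (u, v) = (1/2, -3): H = 944*sqrt(181)/32761.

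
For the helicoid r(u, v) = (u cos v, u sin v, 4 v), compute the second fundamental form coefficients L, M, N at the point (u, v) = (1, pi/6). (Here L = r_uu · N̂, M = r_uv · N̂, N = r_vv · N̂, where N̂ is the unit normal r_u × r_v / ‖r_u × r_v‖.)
L = 0;  M = -4*sqrt(17)/17;  N = 0

Compute the unit normal N̂(u, v) = (4*sin(v)/sqrt(u^2 + 16), -4*cos(v)/sqrt(u^2 + 16), u/sqrt(u^2 + 16)), and the second partials r_uu, r_uv, r_vv. Take dot products:
  L(u, v) = r_uu · N̂ = 0,
  M(u, v) = r_uv · N̂ = -4/sqrt(u^2 + 16),
  N(u, v) = r_vv · N̂ = 0.
Evaluating at (u, v) = (1, pi/6):
  L = 0, M = -4*sqrt(17)/17, N = 0.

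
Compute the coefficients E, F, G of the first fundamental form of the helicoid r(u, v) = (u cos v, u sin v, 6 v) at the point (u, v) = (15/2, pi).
E = 1;  F = 0;  G = 369/4

Partials: r_u = (cos(v), sin(v), 0), r_v = (-u*sin(v), u*cos(v), 6). As functions of (u, v):
  E = r_u · r_u = 1,
  F = r_u · r_v = 0,
  G = r_v · r_v = u^2 + 36.
Evaluating at (u, v) = (15/2, pi): E = 1, F = 0, G = 369/4.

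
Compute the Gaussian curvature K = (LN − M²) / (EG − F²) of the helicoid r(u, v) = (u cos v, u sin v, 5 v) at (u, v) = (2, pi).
K = -25/841

Coefficients of the first fundamental form: E = 1, F = 0, G = u^2 + 25.
Coefficients of the second fundamental form: L = 0, M = -5/sqrt(u^2 + 25), N = 0.
Assemble K = (LN − M²)/(EG − F²) = -25/(u^2 + 25)^2. At (u, v) = (2, pi): K = -25/841.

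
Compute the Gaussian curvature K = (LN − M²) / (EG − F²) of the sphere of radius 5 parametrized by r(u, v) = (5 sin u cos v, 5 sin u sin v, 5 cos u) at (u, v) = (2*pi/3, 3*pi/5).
K = 1/25

Coefficients of the first fundamental form: E = 25, F = 0, G = 25*sin(u)^2.
Coefficients of the second fundamental form: L = -5*sin(u)/Abs(sin(u)), M = 0, N = -5*sin(u)^3/Abs(sin(u)).
Assemble K = (LN − M²)/(EG − F²) = 1/25. At (u, v) = (2*pi/3, 3*pi/5): K = 1/25.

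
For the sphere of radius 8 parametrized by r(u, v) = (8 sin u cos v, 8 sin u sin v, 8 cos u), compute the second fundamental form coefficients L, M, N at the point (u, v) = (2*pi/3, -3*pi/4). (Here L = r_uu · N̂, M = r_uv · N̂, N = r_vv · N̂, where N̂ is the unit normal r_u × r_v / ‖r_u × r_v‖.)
L = -8;  M = 0;  N = -6

Compute the unit normal N̂(u, v) = (sin(u)^2*cos(v)/Abs(sin(u)), sin(u)^2*sin(v)/Abs(sin(u)), sin(2*u)/(2*Abs(sin(u)))), and the second partials r_uu, r_uv, r_vv. Take dot products:
  L(u, v) = r_uu · N̂ = -8*sin(u)/Abs(sin(u)),
  M(u, v) = r_uv · N̂ = 0,
  N(u, v) = r_vv · N̂ = -8*sin(u)^3/Abs(sin(u)).
Evaluating at (u, v) = (2*pi/3, -3*pi/4):
  L = -8, M = 0, N = -6.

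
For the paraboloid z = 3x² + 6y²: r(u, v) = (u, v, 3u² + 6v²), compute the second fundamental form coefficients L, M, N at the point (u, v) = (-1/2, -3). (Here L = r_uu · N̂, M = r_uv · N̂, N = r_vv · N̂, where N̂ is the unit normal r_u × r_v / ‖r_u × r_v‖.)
L = 3*sqrt(1306)/653;  M = 0;  N = 6*sqrt(1306)/653

Compute the unit normal N̂(u, v) = (-6*u/sqrt(36*u^2 + 144*v^2 + 1), -12*v/sqrt(36*u^2 + 144*v^2 + 1), 1/sqrt(36*u^2 + 144*v^2 + 1)), and the second partials r_uu, r_uv, r_vv. Take dot products:
  L(u, v) = r_uu · N̂ = 6/sqrt(36*u^2 + 144*v^2 + 1),
  M(u, v) = r_uv · N̂ = 0,
  N(u, v) = r_vv · N̂ = 12/sqrt(36*u^2 + 144*v^2 + 1).
Evaluating at (u, v) = (-1/2, -3):
  L = 3*sqrt(1306)/653, M = 0, N = 6*sqrt(1306)/653.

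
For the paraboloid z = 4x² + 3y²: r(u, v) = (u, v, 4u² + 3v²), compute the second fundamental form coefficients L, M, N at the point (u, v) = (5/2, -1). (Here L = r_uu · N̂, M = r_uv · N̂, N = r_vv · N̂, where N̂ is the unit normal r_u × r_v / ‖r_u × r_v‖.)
L = 8*sqrt(437)/437;  M = 0;  N = 6*sqrt(437)/437

Compute the unit normal N̂(u, v) = (-8*u/sqrt(64*u^2 + 36*v^2 + 1), -6*v/sqrt(64*u^2 + 36*v^2 + 1), 1/sqrt(64*u^2 + 36*v^2 + 1)), and the second partials r_uu, r_uv, r_vv. Take dot products:
  L(u, v) = r_uu · N̂ = 8/sqrt(64*u^2 + 36*v^2 + 1),
  M(u, v) = r_uv · N̂ = 0,
  N(u, v) = r_vv · N̂ = 6/sqrt(64*u^2 + 36*v^2 + 1).
Evaluating at (u, v) = (5/2, -1):
  L = 8*sqrt(437)/437, M = 0, N = 6*sqrt(437)/437.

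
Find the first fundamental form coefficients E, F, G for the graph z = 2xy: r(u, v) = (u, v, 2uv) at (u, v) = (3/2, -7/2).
E = 50;  F = -21;  G = 10

Partials: r_u = (1, 0, 2*v), r_v = (0, 1, 2*u). As functions of (u, v):
  E = r_u · r_u = 4*v^2 + 1,
  F = r_u · r_v = 4*u*v,
  G = r_v · r_v = 4*u^2 + 1.
Evaluating at (u, v) = (3/2, -7/2): E = 50, F = -21, G = 10.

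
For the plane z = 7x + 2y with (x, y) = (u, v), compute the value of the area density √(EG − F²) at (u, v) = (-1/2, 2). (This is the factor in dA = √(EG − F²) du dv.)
√(EG − F²)|_{(-1/2, 2)} = 3*sqrt(6)

E = 50, F = 14, G = 5, so EG − F² = 54. Taking the positive square root: √(EG − F²) = 3*sqrt(6). At (u, v) = (-1/2, 2): 3*sqrt(6).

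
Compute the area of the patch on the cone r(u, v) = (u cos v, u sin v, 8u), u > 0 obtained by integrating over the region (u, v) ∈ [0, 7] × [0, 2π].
Area = 49*sqrt(65)*pi

Area = ∫∫ √(EG − F²) du dv with √(EG − F²) = sqrt(65)*Abs(u). Integrating over [0, 7] × [0, 2π] gives 49*sqrt(65)*pi.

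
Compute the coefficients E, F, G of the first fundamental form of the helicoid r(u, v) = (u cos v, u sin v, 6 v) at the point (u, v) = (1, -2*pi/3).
E = 1;  F = 0;  G = 37

Partials: r_u = (cos(v), sin(v), 0), r_v = (-u*sin(v), u*cos(v), 6). As functions of (u, v):
  E = r_u · r_u = 1,
  F = r_u · r_v = 0,
  G = r_v · r_v = u^2 + 36.
Evaluating at (u, v) = (1, -2*pi/3): E = 1, F = 0, G = 37.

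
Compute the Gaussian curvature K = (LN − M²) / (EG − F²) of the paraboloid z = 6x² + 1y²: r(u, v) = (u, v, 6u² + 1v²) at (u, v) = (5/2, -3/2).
K = 6/207025

Coefficients of the first fundamental form: E = 144*u^2 + 1, F = 24*u*v, G = 4*v^2 + 1.
Coefficients of the second fundamental form: L = 12/sqrt(144*u^2 + 4*v^2 + 1), M = 0, N = 2/sqrt(144*u^2 + 4*v^2 + 1).
Assemble K = (LN − M²)/(EG − F²) = 24/(20736*u^4 + 1152*u^2*v^2 + 288*u^2 + 16*v^4 + 8*v^2 + 1). At (u, v) = (5/2, -3/2): K = 6/207025.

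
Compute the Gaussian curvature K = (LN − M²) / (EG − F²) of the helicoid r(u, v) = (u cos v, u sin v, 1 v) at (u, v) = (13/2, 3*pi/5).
K = -16/29929

Coefficients of the first fundamental form: E = 1, F = 0, G = u^2 + 1.
Coefficients of the second fundamental form: L = 0, M = -1/sqrt(u^2 + 1), N = 0.
Assemble K = (LN − M²)/(EG − F²) = -1/(u^2 + 1)^2. At (u, v) = (13/2, 3*pi/5): K = -16/29929.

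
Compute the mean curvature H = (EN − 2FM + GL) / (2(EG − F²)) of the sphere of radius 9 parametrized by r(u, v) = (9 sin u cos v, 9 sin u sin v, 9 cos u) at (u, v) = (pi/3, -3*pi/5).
H = -1/9

With E = 81, F = 0, G = 81*sin(u)^2, L = -9*sin(u)/Abs(sin(u)), M = 0, N = -9*sin(u)^3/Abs(sin(u)), assemble
  H = (EN − 2FM + GL) / (2(EG − F²)) = -sin(u)/(9*Abs(sin(u))).
At (u, v) = (pi/3, -3*pi/5): H = -1/9.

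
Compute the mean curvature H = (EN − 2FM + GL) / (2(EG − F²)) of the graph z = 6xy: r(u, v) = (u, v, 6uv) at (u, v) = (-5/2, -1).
H = -135*sqrt(262)/17161

With E = 36*v^2 + 1, F = 36*u*v, G = 36*u^2 + 1, L = 0, M = 6/sqrt(36*u^2 + 36*v^2 + 1), N = 0, assemble
  H = (EN − 2FM + GL) / (2(EG − F²)) = -216*u*v/(36*u^2 + 36*v^2 + 1)^(3/2).
At (u, v) = (-5/2, -1): H = -135*sqrt(262)/17161.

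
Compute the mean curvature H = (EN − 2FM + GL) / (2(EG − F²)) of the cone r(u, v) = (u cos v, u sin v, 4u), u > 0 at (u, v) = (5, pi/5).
H = 2*sqrt(17)/85

With E = 17, F = 0, G = u^2, L = 0, M = 0, N = 4*sqrt(17)*u^2/(17*Abs(u)), assemble
  H = (EN − 2FM + GL) / (2(EG − F²)) = 2*sqrt(17)/(17*Abs(u)).
At (u, v) = (5, pi/5): H = 2*sqrt(17)/85.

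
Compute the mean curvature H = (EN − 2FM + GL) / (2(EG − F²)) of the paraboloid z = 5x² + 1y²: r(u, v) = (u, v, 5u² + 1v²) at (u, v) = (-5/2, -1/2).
H = 212*sqrt(627)/131043

With E = 100*u^2 + 1, F = 20*u*v, G = 4*v^2 + 1, L = 10/sqrt(100*u^2 + 4*v^2 + 1), M = 0, N = 2/sqrt(100*u^2 + 4*v^2 + 1), assemble
  H = (EN − 2FM + GL) / (2(EG − F²)) = 2*(50*u^2 + 10*v^2 + 3)/(100*u^2 + 4*v^2 + 1)^(3/2).
At (u, v) = (-5/2, -1/2): H = 212*sqrt(627)/131043.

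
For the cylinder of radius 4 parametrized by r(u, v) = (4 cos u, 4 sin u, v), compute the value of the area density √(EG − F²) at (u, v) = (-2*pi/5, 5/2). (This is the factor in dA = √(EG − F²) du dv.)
√(EG − F²)|_{(-2*pi/5, 5/2)} = 4

E = 16, F = 0, G = 1, so EG − F² = 16. Taking the positive square root: √(EG − F²) = 4. At (u, v) = (-2*pi/5, 5/2): 4.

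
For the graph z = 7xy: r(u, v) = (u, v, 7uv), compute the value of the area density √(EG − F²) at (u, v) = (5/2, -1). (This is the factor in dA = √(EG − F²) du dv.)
√(EG − F²)|_{(5/2, -1)} = 5*sqrt(57)/2

E = 49*v^2 + 1, F = 49*u*v, G = 49*u^2 + 1, so EG − F² = 49*u^2 + 49*v^2 + 1. Taking the positive square root: √(EG − F²) = sqrt(49*u^2 + 49*v^2 + 1). At (u, v) = (5/2, -1): 5*sqrt(57)/2.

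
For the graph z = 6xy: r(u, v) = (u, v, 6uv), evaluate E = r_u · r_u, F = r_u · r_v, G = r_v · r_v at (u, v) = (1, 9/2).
E = 730;  F = 162;  G = 37

Partials: r_u = (1, 0, 6*v), r_v = (0, 1, 6*u). As functions of (u, v):
  E = r_u · r_u = 36*v^2 + 1,
  F = r_u · r_v = 36*u*v,
  G = r_v · r_v = 36*u^2 + 1.
Evaluating at (u, v) = (1, 9/2): E = 730, F = 162, G = 37.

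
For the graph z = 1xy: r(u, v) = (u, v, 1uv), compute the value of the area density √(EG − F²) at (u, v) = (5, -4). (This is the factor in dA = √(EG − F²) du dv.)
√(EG − F²)|_{(5, -4)} = sqrt(42)

E = v^2 + 1, F = u*v, G = u^2 + 1, so EG − F² = u^2 + v^2 + 1. Taking the positive square root: √(EG − F²) = sqrt(u^2 + v^2 + 1). At (u, v) = (5, -4): sqrt(42).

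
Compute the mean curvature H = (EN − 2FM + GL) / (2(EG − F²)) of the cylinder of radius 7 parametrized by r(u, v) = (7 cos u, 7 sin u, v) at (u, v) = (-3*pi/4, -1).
H = -1/14

With E = 49, F = 0, G = 1, L = -7, M = 0, N = 0, assemble
  H = (EN − 2FM + GL) / (2(EG − F²)) = -1/14.
At (u, v) = (-3*pi/4, -1): H = -1/14.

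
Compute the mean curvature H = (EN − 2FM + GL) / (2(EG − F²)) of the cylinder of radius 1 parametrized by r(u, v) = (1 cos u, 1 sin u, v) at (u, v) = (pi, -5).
H = -1/2

With E = 1, F = 0, G = 1, L = -1, M = 0, N = 0, assemble
  H = (EN − 2FM + GL) / (2(EG − F²)) = -1/2.
At (u, v) = (pi, -5): H = -1/2.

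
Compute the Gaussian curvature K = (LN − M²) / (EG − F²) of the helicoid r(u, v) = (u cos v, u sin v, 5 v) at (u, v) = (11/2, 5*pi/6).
K = -400/48841

Coefficients of the first fundamental form: E = 1, F = 0, G = u^2 + 25.
Coefficients of the second fundamental form: L = 0, M = -5/sqrt(u^2 + 25), N = 0.
Assemble K = (LN − M²)/(EG − F²) = -25/(u^2 + 25)^2. At (u, v) = (11/2, 5*pi/6): K = -400/48841.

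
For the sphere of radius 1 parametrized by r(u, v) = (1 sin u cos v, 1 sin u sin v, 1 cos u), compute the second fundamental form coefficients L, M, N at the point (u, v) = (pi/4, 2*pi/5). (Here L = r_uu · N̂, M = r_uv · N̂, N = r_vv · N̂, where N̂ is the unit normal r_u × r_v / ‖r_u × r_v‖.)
L = -1;  M = 0;  N = -1/2

Compute the unit normal N̂(u, v) = (sin(u)^2*cos(v)/Abs(sin(u)), sin(u)^2*sin(v)/Abs(sin(u)), sin(2*u)/(2*Abs(sin(u)))), and the second partials r_uu, r_uv, r_vv. Take dot products:
  L(u, v) = r_uu · N̂ = -sin(u)/Abs(sin(u)),
  M(u, v) = r_uv · N̂ = 0,
  N(u, v) = r_vv · N̂ = -sin(u)^3/Abs(sin(u)).
Evaluating at (u, v) = (pi/4, 2*pi/5):
  L = -1, M = 0, N = -1/2.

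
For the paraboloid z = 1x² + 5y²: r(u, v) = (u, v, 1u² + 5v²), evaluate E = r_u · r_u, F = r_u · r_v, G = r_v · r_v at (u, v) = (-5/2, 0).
E = 26;  F = 0;  G = 1

Partials: r_u = (1, 0, 2*u), r_v = (0, 1, 10*v). As functions of (u, v):
  E = r_u · r_u = 4*u^2 + 1,
  F = r_u · r_v = 20*u*v,
  G = r_v · r_v = 100*v^2 + 1.
Evaluating at (u, v) = (-5/2, 0): E = 26, F = 0, G = 1.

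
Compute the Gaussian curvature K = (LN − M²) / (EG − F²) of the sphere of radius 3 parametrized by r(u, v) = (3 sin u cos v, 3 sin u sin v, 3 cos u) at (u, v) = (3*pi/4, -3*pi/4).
K = 1/9

Coefficients of the first fundamental form: E = 9, F = 0, G = 9*sin(u)^2.
Coefficients of the second fundamental form: L = -3*sin(u)/Abs(sin(u)), M = 0, N = -3*sin(u)^3/Abs(sin(u)).
Assemble K = (LN − M²)/(EG − F²) = 1/9. At (u, v) = (3*pi/4, -3*pi/4): K = 1/9.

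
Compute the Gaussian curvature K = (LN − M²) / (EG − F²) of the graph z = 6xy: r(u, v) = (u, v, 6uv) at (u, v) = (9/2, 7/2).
K = -36/1371241

Coefficients of the first fundamental form: E = 36*v^2 + 1, F = 36*u*v, G = 36*u^2 + 1.
Coefficients of the second fundamental form: L = 0, M = 6/sqrt(36*u^2 + 36*v^2 + 1), N = 0.
Assemble K = (LN − M²)/(EG − F²) = -36/(1296*u^4 + 2592*u^2*v^2 + 72*u^2 + 1296*v^4 + 72*v^2 + 1). At (u, v) = (9/2, 7/2): K = -36/1371241.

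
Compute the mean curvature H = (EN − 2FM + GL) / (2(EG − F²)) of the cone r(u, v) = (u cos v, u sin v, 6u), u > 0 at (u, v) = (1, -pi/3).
H = 3*sqrt(37)/37

With E = 37, F = 0, G = u^2, L = 0, M = 0, N = 6*sqrt(37)*u^2/(37*Abs(u)), assemble
  H = (EN − 2FM + GL) / (2(EG − F²)) = 3*sqrt(37)/(37*Abs(u)).
At (u, v) = (1, -pi/3): H = 3*sqrt(37)/37.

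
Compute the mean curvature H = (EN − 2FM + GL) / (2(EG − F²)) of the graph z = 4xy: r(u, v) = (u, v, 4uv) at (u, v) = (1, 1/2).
H = -32*sqrt(21)/441

With E = 16*v^2 + 1, F = 16*u*v, G = 16*u^2 + 1, L = 0, M = 4/sqrt(16*u^2 + 16*v^2 + 1), N = 0, assemble
  H = (EN − 2FM + GL) / (2(EG − F²)) = -64*u*v/(16*u^2 + 16*v^2 + 1)^(3/2).
At (u, v) = (1, 1/2): H = -32*sqrt(21)/441.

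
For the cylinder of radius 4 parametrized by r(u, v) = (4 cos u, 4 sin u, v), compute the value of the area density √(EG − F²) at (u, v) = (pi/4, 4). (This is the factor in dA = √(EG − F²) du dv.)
√(EG − F²)|_{(pi/4, 4)} = 4

E = 16, F = 0, G = 1, so EG − F² = 16. Taking the positive square root: √(EG − F²) = 4. At (u, v) = (pi/4, 4): 4.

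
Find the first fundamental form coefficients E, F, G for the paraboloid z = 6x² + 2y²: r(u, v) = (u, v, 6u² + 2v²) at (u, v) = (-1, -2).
E = 145;  F = 96;  G = 65

Partials: r_u = (1, 0, 12*u), r_v = (0, 1, 4*v). As functions of (u, v):
  E = r_u · r_u = 144*u^2 + 1,
  F = r_u · r_v = 48*u*v,
  G = r_v · r_v = 16*v^2 + 1.
Evaluating at (u, v) = (-1, -2): E = 145, F = 96, G = 65.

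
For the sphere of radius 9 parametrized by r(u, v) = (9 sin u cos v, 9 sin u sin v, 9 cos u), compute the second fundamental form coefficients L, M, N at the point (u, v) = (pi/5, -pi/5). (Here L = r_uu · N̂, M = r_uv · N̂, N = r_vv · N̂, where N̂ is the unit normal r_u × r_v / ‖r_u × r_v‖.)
L = -9;  M = 0;  N = -45/8 + 9*sqrt(5)/8

Compute the unit normal N̂(u, v) = (sin(u)^2*cos(v)/Abs(sin(u)), sin(u)^2*sin(v)/Abs(sin(u)), sin(2*u)/(2*Abs(sin(u)))), and the second partials r_uu, r_uv, r_vv. Take dot products:
  L(u, v) = r_uu · N̂ = -9*sin(u)/Abs(sin(u)),
  M(u, v) = r_uv · N̂ = 0,
  N(u, v) = r_vv · N̂ = -9*sin(u)^3/Abs(sin(u)).
Evaluating at (u, v) = (pi/5, -pi/5):
  L = -9, M = 0, N = -45/8 + 9*sqrt(5)/8.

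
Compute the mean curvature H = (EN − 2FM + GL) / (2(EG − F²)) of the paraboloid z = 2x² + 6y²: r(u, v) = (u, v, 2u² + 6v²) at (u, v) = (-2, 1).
H = 680*sqrt(209)/43681

With E = 16*u^2 + 1, F = 48*u*v, G = 144*v^2 + 1, L = 4/sqrt(16*u^2 + 144*v^2 + 1), M = 0, N = 12/sqrt(16*u^2 + 144*v^2 + 1), assemble
  H = (EN − 2FM + GL) / (2(EG − F²)) = 8*(12*u^2 + 36*v^2 + 1)/(16*u^2 + 144*v^2 + 1)^(3/2).
At (u, v) = (-2, 1): H = 680*sqrt(209)/43681.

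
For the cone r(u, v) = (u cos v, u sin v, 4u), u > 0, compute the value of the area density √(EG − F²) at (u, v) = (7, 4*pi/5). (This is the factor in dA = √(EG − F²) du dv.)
√(EG − F²)|_{(7, 4*pi/5)} = 7*sqrt(17)

E = 17, F = 0, G = u^2, so EG − F² = 17*u^2. Taking the positive square root: √(EG − F²) = sqrt(17)*Abs(u). At (u, v) = (7, 4*pi/5): 7*sqrt(17).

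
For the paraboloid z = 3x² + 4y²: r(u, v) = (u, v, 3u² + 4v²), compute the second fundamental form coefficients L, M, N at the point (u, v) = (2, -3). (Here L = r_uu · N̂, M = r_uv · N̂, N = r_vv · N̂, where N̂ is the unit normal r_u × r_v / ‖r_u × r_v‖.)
L = 6*sqrt(721)/721;  M = 0;  N = 8*sqrt(721)/721

Compute the unit normal N̂(u, v) = (-6*u/sqrt(36*u^2 + 64*v^2 + 1), -8*v/sqrt(36*u^2 + 64*v^2 + 1), 1/sqrt(36*u^2 + 64*v^2 + 1)), and the second partials r_uu, r_uv, r_vv. Take dot products:
  L(u, v) = r_uu · N̂ = 6/sqrt(36*u^2 + 64*v^2 + 1),
  M(u, v) = r_uv · N̂ = 0,
  N(u, v) = r_vv · N̂ = 8/sqrt(36*u^2 + 64*v^2 + 1).
Evaluating at (u, v) = (2, -3):
  L = 6*sqrt(721)/721, M = 0, N = 8*sqrt(721)/721.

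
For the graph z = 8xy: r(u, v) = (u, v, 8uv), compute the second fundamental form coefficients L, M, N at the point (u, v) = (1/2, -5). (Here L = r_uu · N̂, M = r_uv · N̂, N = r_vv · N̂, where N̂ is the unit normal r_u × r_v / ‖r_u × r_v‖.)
L = 0;  M = 8*sqrt(33)/231;  N = 0

Compute the unit normal N̂(u, v) = (-8*v/sqrt(64*u^2 + 64*v^2 + 1), -8*u/sqrt(64*u^2 + 64*v^2 + 1), 1/sqrt(64*u^2 + 64*v^2 + 1)), and the second partials r_uu, r_uv, r_vv. Take dot products:
  L(u, v) = r_uu · N̂ = 0,
  M(u, v) = r_uv · N̂ = 8/sqrt(64*u^2 + 64*v^2 + 1),
  N(u, v) = r_vv · N̂ = 0.
Evaluating at (u, v) = (1/2, -5):
  L = 0, M = 8*sqrt(33)/231, N = 0.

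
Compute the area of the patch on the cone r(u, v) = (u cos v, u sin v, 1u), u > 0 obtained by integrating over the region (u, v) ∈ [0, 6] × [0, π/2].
Area = 9*sqrt(2)*pi

Area = ∫∫ √(EG − F²) du dv with √(EG − F²) = sqrt(2)*Abs(u). Integrating over [0, 6] × [0, π/2] gives 9*sqrt(2)*pi.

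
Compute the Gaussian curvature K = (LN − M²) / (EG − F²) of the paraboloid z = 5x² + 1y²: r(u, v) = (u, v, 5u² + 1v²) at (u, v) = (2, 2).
K = 20/173889

Coefficients of the first fundamental form: E = 100*u^2 + 1, F = 20*u*v, G = 4*v^2 + 1.
Coefficients of the second fundamental form: L = 10/sqrt(100*u^2 + 4*v^2 + 1), M = 0, N = 2/sqrt(100*u^2 + 4*v^2 + 1).
Assemble K = (LN − M²)/(EG − F²) = 20/(10000*u^4 + 800*u^2*v^2 + 200*u^2 + 16*v^4 + 8*v^2 + 1). At (u, v) = (2, 2): K = 20/173889.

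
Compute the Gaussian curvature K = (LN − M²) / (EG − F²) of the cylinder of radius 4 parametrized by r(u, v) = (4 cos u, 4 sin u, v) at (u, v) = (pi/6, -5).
K = 0

Coefficients of the first fundamental form: E = 16, F = 0, G = 1.
Coefficients of the second fundamental form: L = -4, M = 0, N = 0.
Assemble K = (LN − M²)/(EG − F²) = 0. At (u, v) = (pi/6, -5): K = 0.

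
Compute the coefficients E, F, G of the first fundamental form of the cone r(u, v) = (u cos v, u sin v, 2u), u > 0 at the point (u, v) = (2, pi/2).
E = 5;  F = 0;  G = 4

Partials: r_u = (cos(v), sin(v), 2), r_v = (-u*sin(v), u*cos(v), 0). As functions of (u, v):
  E = r_u · r_u = 5,
  F = r_u · r_v = 0,
  G = r_v · r_v = u^2.
Evaluating at (u, v) = (2, pi/2): E = 5, F = 0, G = 4.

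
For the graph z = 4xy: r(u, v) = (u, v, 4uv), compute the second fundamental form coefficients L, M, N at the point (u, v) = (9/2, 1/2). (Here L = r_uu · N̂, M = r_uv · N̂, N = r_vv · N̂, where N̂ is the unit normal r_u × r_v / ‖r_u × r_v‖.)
L = 0;  M = 4*sqrt(329)/329;  N = 0

Compute the unit normal N̂(u, v) = (-4*v/sqrt(16*u^2 + 16*v^2 + 1), -4*u/sqrt(16*u^2 + 16*v^2 + 1), 1/sqrt(16*u^2 + 16*v^2 + 1)), and the second partials r_uu, r_uv, r_vv. Take dot products:
  L(u, v) = r_uu · N̂ = 0,
  M(u, v) = r_uv · N̂ = 4/sqrt(16*u^2 + 16*v^2 + 1),
  N(u, v) = r_vv · N̂ = 0.
Evaluating at (u, v) = (9/2, 1/2):
  L = 0, M = 4*sqrt(329)/329, N = 0.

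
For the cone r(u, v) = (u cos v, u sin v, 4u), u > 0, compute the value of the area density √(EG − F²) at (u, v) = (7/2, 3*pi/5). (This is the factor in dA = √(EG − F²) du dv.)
√(EG − F²)|_{(7/2, 3*pi/5)} = 7*sqrt(17)/2

E = 17, F = 0, G = u^2, so EG − F² = 17*u^2. Taking the positive square root: √(EG − F²) = sqrt(17)*Abs(u). At (u, v) = (7/2, 3*pi/5): 7*sqrt(17)/2.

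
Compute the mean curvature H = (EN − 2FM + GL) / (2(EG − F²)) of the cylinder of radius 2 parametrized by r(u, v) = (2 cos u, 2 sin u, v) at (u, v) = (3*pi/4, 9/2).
H = -1/4

With E = 4, F = 0, G = 1, L = -2, M = 0, N = 0, assemble
  H = (EN − 2FM + GL) / (2(EG − F²)) = -1/4.
At (u, v) = (3*pi/4, 9/2): H = -1/4.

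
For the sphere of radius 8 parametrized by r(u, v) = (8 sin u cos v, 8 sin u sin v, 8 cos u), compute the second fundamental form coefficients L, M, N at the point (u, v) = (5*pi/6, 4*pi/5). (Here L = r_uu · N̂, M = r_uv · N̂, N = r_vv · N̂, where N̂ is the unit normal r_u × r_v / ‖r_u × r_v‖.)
L = -8;  M = 0;  N = -2

Compute the unit normal N̂(u, v) = (sin(u)^2*cos(v)/Abs(sin(u)), sin(u)^2*sin(v)/Abs(sin(u)), sin(2*u)/(2*Abs(sin(u)))), and the second partials r_uu, r_uv, r_vv. Take dot products:
  L(u, v) = r_uu · N̂ = -8*sin(u)/Abs(sin(u)),
  M(u, v) = r_uv · N̂ = 0,
  N(u, v) = r_vv · N̂ = -8*sin(u)^3/Abs(sin(u)).
Evaluating at (u, v) = (5*pi/6, 4*pi/5):
  L = -8, M = 0, N = -2.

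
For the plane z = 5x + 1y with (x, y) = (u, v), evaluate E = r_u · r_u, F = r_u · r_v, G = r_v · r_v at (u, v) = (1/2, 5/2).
E = 26;  F = 5;  G = 2

Partials: r_u = (1, 0, 5), r_v = (0, 1, 1). As functions of (u, v):
  E = r_u · r_u = 26,
  F = r_u · r_v = 5,
  G = r_v · r_v = 2.
Evaluating at (u, v) = (1/2, 5/2): E = 26, F = 5, G = 2.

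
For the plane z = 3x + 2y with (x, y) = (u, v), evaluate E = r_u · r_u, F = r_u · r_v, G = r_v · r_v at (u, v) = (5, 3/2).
E = 10;  F = 6;  G = 5

Partials: r_u = (1, 0, 3), r_v = (0, 1, 2). As functions of (u, v):
  E = r_u · r_u = 10,
  F = r_u · r_v = 6,
  G = r_v · r_v = 5.
Evaluating at (u, v) = (5, 3/2): E = 10, F = 6, G = 5.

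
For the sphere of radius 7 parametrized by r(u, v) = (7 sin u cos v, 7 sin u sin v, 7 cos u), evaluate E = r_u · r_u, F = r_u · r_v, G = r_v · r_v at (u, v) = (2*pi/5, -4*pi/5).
E = 49;  F = 0;  G = 49*sqrt(5)/8 + 245/8

Partials: r_u = (7*cos(u)*cos(v), 7*sin(v)*cos(u), -7*sin(u)), r_v = (-7*sin(u)*sin(v), 7*sin(u)*cos(v), 0). As functions of (u, v):
  E = r_u · r_u = 49,
  F = r_u · r_v = 0,
  G = r_v · r_v = 49*sin(u)^2.
Evaluating at (u, v) = (2*pi/5, -4*pi/5): E = 49, F = 0, G = 49*sqrt(5)/8 + 245/8.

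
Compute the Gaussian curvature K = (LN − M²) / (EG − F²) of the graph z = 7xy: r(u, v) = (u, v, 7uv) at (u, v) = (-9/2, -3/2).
K = -196/4870849

Coefficients of the first fundamental form: E = 49*v^2 + 1, F = 49*u*v, G = 49*u^2 + 1.
Coefficients of the second fundamental form: L = 0, M = 7/sqrt(49*u^2 + 49*v^2 + 1), N = 0.
Assemble K = (LN − M²)/(EG − F²) = -49/(2401*u^4 + 4802*u^2*v^2 + 98*u^2 + 2401*v^4 + 98*v^2 + 1). At (u, v) = (-9/2, -3/2): K = -196/4870849.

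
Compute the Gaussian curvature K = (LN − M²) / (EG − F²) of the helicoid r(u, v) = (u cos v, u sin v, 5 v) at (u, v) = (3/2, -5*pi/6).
K = -400/11881

Coefficients of the first fundamental form: E = 1, F = 0, G = u^2 + 25.
Coefficients of the second fundamental form: L = 0, M = -5/sqrt(u^2 + 25), N = 0.
Assemble K = (LN − M²)/(EG − F²) = -25/(u^2 + 25)^2. At (u, v) = (3/2, -5*pi/6): K = -400/11881.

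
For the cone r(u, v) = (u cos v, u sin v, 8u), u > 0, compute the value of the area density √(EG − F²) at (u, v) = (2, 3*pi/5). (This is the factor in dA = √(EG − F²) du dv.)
√(EG − F²)|_{(2, 3*pi/5)} = 2*sqrt(65)

E = 65, F = 0, G = u^2, so EG − F² = 65*u^2. Taking the positive square root: √(EG − F²) = sqrt(65)*Abs(u). At (u, v) = (2, 3*pi/5): 2*sqrt(65).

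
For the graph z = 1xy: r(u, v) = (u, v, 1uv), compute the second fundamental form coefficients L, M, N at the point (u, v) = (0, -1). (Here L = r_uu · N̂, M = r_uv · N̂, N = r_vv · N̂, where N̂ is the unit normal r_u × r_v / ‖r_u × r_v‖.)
L = 0;  M = sqrt(2)/2;  N = 0

Compute the unit normal N̂(u, v) = (-v/sqrt(u^2 + v^2 + 1), -u/sqrt(u^2 + v^2 + 1), 1/sqrt(u^2 + v^2 + 1)), and the second partials r_uu, r_uv, r_vv. Take dot products:
  L(u, v) = r_uu · N̂ = 0,
  M(u, v) = r_uv · N̂ = 1/sqrt(u^2 + v^2 + 1),
  N(u, v) = r_vv · N̂ = 0.
Evaluating at (u, v) = (0, -1):
  L = 0, M = sqrt(2)/2, N = 0.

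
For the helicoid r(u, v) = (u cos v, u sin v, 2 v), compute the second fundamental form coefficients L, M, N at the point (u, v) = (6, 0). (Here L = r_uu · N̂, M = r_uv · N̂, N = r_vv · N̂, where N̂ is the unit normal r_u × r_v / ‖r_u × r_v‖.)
L = 0;  M = -sqrt(10)/10;  N = 0

Compute the unit normal N̂(u, v) = (2*sin(v)/sqrt(u^2 + 4), -2*cos(v)/sqrt(u^2 + 4), u/sqrt(u^2 + 4)), and the second partials r_uu, r_uv, r_vv. Take dot products:
  L(u, v) = r_uu · N̂ = 0,
  M(u, v) = r_uv · N̂ = -2/sqrt(u^2 + 4),
  N(u, v) = r_vv · N̂ = 0.
Evaluating at (u, v) = (6, 0):
  L = 0, M = -sqrt(10)/10, N = 0.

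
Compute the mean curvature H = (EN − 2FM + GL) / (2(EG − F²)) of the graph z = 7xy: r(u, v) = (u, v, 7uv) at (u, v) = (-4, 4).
H = 5488*sqrt(1569)/2461761

With E = 49*v^2 + 1, F = 49*u*v, G = 49*u^2 + 1, L = 0, M = 7/sqrt(49*u^2 + 49*v^2 + 1), N = 0, assemble
  H = (EN − 2FM + GL) / (2(EG − F²)) = -343*u*v/(49*u^2 + 49*v^2 + 1)^(3/2).
At (u, v) = (-4, 4): H = 5488*sqrt(1569)/2461761.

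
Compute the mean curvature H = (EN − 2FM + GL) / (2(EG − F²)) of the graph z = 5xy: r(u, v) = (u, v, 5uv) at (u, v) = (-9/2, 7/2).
H = 7875*sqrt(3254)/5294258

With E = 25*v^2 + 1, F = 25*u*v, G = 25*u^2 + 1, L = 0, M = 5/sqrt(25*u^2 + 25*v^2 + 1), N = 0, assemble
  H = (EN − 2FM + GL) / (2(EG − F²)) = -125*u*v/(25*u^2 + 25*v^2 + 1)^(3/2).
At (u, v) = (-9/2, 7/2): H = 7875*sqrt(3254)/5294258.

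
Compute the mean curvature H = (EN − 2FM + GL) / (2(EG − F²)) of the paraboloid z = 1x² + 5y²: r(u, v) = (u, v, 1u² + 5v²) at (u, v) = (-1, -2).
H = 142*sqrt(5)/6075

With E = 4*u^2 + 1, F = 20*u*v, G = 100*v^2 + 1, L = 2/sqrt(4*u^2 + 100*v^2 + 1), M = 0, N = 10/sqrt(4*u^2 + 100*v^2 + 1), assemble
  H = (EN − 2FM + GL) / (2(EG − F²)) = 2*(10*u^2 + 50*v^2 + 3)/(4*u^2 + 100*v^2 + 1)^(3/2).
At (u, v) = (-1, -2): H = 142*sqrt(5)/6075.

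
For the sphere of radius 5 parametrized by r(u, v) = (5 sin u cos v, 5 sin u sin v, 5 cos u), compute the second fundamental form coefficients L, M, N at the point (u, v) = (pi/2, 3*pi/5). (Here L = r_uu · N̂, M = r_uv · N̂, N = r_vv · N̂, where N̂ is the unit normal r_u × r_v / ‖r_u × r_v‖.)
L = -5;  M = 0;  N = -5

Compute the unit normal N̂(u, v) = (sin(u)^2*cos(v)/Abs(sin(u)), sin(u)^2*sin(v)/Abs(sin(u)), sin(2*u)/(2*Abs(sin(u)))), and the second partials r_uu, r_uv, r_vv. Take dot products:
  L(u, v) = r_uu · N̂ = -5*sin(u)/Abs(sin(u)),
  M(u, v) = r_uv · N̂ = 0,
  N(u, v) = r_vv · N̂ = -5*sin(u)^3/Abs(sin(u)).
Evaluating at (u, v) = (pi/2, 3*pi/5):
  L = -5, M = 0, N = -5.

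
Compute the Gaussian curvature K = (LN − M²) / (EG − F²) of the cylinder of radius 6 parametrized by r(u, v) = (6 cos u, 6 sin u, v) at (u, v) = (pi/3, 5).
K = 0

Coefficients of the first fundamental form: E = 36, F = 0, G = 1.
Coefficients of the second fundamental form: L = -6, M = 0, N = 0.
Assemble K = (LN − M²)/(EG − F²) = 0. At (u, v) = (pi/3, 5): K = 0.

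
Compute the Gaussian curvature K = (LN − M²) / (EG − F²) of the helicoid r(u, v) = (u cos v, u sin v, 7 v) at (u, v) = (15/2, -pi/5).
K = -784/177241

Coefficients of the first fundamental form: E = 1, F = 0, G = u^2 + 49.
Coefficients of the second fundamental form: L = 0, M = -7/sqrt(u^2 + 49), N = 0.
Assemble K = (LN − M²)/(EG − F²) = -49/(u^2 + 49)^2. At (u, v) = (15/2, -pi/5): K = -784/177241.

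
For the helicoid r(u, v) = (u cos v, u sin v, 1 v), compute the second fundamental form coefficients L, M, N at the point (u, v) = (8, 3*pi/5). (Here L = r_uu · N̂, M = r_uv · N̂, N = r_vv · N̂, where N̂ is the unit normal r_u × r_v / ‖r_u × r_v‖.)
L = 0;  M = -sqrt(65)/65;  N = 0

Compute the unit normal N̂(u, v) = (sin(v)/sqrt(u^2 + 1), -cos(v)/sqrt(u^2 + 1), u/sqrt(u^2 + 1)), and the second partials r_uu, r_uv, r_vv. Take dot products:
  L(u, v) = r_uu · N̂ = 0,
  M(u, v) = r_uv · N̂ = -1/sqrt(u^2 + 1),
  N(u, v) = r_vv · N̂ = 0.
Evaluating at (u, v) = (8, 3*pi/5):
  L = 0, M = -sqrt(65)/65, N = 0.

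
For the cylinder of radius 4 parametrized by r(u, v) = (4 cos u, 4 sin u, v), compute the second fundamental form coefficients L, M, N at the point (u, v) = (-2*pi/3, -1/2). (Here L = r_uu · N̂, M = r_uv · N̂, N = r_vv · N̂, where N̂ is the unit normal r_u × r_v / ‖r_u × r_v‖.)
L = -4;  M = 0;  N = 0

Compute the unit normal N̂(u, v) = (cos(u), sin(u), 0), and the second partials r_uu, r_uv, r_vv. Take dot products:
  L(u, v) = r_uu · N̂ = -4,
  M(u, v) = r_uv · N̂ = 0,
  N(u, v) = r_vv · N̂ = 0.
Evaluating at (u, v) = (-2*pi/3, -1/2):
  L = -4, M = 0, N = 0.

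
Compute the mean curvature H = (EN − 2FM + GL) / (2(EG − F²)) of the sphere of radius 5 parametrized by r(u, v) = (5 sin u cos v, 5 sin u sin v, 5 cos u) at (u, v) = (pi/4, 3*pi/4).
H = -1/5

With E = 25, F = 0, G = 25*sin(u)^2, L = -5*sin(u)/Abs(sin(u)), M = 0, N = -5*sin(u)^3/Abs(sin(u)), assemble
  H = (EN − 2FM + GL) / (2(EG − F²)) = -sin(u)/(5*Abs(sin(u))).
At (u, v) = (pi/4, 3*pi/4): H = -1/5.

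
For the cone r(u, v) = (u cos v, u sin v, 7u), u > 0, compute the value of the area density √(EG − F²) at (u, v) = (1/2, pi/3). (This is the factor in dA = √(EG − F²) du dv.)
√(EG − F²)|_{(1/2, pi/3)} = 5*sqrt(2)/2

E = 50, F = 0, G = u^2, so EG − F² = 50*u^2. Taking the positive square root: √(EG − F²) = 5*sqrt(2)*Abs(u). At (u, v) = (1/2, pi/3): 5*sqrt(2)/2.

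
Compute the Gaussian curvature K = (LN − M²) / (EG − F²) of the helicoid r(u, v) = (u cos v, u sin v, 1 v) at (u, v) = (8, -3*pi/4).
K = -1/4225

Coefficients of the first fundamental form: E = 1, F = 0, G = u^2 + 1.
Coefficients of the second fundamental form: L = 0, M = -1/sqrt(u^2 + 1), N = 0.
Assemble K = (LN − M²)/(EG − F²) = -1/(u^2 + 1)^2. At (u, v) = (8, -3*pi/4): K = -1/4225.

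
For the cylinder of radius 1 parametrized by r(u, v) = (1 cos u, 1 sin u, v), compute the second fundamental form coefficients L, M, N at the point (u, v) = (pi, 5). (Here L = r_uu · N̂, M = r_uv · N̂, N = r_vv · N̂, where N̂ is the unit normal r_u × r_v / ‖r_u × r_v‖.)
L = -1;  M = 0;  N = 0

Compute the unit normal N̂(u, v) = (cos(u), sin(u), 0), and the second partials r_uu, r_uv, r_vv. Take dot products:
  L(u, v) = r_uu · N̂ = -1,
  M(u, v) = r_uv · N̂ = 0,
  N(u, v) = r_vv · N̂ = 0.
Evaluating at (u, v) = (pi, 5):
  L = -1, M = 0, N = 0.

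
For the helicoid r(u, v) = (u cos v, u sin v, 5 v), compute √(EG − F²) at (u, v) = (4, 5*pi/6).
√(EG − F²)|_{(4, 5*pi/6)} = sqrt(41)

E = 1, F = 0, G = u^2 + 25; EG − F² = u^2 + 25; √(EG − F²) = sqrt(u^2 + 25). At the given point: sqrt(41).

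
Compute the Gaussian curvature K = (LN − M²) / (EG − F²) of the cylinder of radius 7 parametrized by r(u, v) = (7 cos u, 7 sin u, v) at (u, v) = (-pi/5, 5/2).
K = 0

Coefficients of the first fundamental form: E = 49, F = 0, G = 1.
Coefficients of the second fundamental form: L = -7, M = 0, N = 0.
Assemble K = (LN − M²)/(EG − F²) = 0. At (u, v) = (-pi/5, 5/2): K = 0.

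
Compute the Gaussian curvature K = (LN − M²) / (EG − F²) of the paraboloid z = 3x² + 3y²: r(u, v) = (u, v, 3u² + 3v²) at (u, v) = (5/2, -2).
K = 9/34225

Coefficients of the first fundamental form: E = 36*u^2 + 1, F = 36*u*v, G = 36*v^2 + 1.
Coefficients of the second fundamental form: L = 6/sqrt(36*u^2 + 36*v^2 + 1), M = 0, N = 6/sqrt(36*u^2 + 36*v^2 + 1).
Assemble K = (LN − M²)/(EG − F²) = 36/(1296*u^4 + 2592*u^2*v^2 + 72*u^2 + 1296*v^4 + 72*v^2 + 1). At (u, v) = (5/2, -2): K = 9/34225.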